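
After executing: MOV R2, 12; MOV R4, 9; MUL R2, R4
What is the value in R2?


Register state trace:
  MOV R2, 12  → R2 = 12
  MOV R4, 9  → R4 = 9
  MUL R2, R4  → R2 = 12 * 9 = 108
Final: R2 = 108

108


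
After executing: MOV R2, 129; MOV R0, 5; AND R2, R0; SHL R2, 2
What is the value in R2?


Register state trace:
  MOV R2, 129  → R2 = 129 (0b10000001)
  MOV R0, 5  → R0 = 5 (0b00000101)
  AND R2, R0  → R2 = 129 AND 5 = 1 (0b00000001)
  SHL R2, 2  → R2 = 1 << 2 = 4
Final: R2 = 4

4


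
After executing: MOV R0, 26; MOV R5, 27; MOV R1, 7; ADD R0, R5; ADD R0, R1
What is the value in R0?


Register state trace:
  MOV R0, 26  → R0 = 26
  MOV R5, 27  → R5 = 27
  MOV R1, 7  → R1 = 7
  ADD R0, R5  → R0 = 26 + 27 = 53
  ADD R0, R1  → R0 = 53 + 7 = 60
Final: R0 = 60

60


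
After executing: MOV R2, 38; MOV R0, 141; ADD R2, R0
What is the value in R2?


Register state trace:
  MOV R2, 38  → R2 = 38
  MOV R0, 141  → R0 = 141
  ADD R2, R0  → R2 = 38 + 141 = 179
Final: R2 = 179

179


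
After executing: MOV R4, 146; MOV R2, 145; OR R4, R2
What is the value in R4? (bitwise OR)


Register state trace:
  MOV R4, 146  → R4 = 146 (0b10010010)
  MOV R2, 145  → R2 = 145 (0b10010001)
  OR R4, R2   → R4 = 146 OR 145 = 147 (0b10010011)
Final: R4 = 147

147


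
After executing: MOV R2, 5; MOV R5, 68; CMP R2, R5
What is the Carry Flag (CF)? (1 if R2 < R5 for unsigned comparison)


Register state trace:
  MOV R2, 5  → R2 = 5
  MOV R5, 68  → R5 = 68
  CMP R2, R5  → unsigned 5 - 68: borrow occurs
  5 < 68, so CF = 1
CF = 1

1


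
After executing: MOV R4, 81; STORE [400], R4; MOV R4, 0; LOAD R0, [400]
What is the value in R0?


Register and memory trace:
  MOV R4, 81  → R4 = 81
  STORE [400], R4  → mem[400] = 81
  MOV R4, 0  → R4 = 0
  LOAD R0, [400]  → R0 = mem[400] = 81
Final: R0 = 81

81


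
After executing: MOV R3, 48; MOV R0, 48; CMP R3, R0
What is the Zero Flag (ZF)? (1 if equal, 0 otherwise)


Register state trace:
  MOV R3, 48  → R3 = 48
  MOV R0, 48  → R0 = 48
  CMP R3, R0  → computes 48 - 48 = 0
  Result is zero, so values are equal
ZF = 1

1


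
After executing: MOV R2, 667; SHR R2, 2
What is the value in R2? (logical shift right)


Register state trace:
  MOV R2, 667  → R2 = 667
  SHR R2, 2  → R2 = 667 >> 2 = 667 // 2^2 = 166
Final: R2 = 166

166


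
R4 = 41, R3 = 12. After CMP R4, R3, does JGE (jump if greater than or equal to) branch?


Trace:
  R4 = 41, R3 = 12
  CMP R4, R3  → compares 41 vs 12
  JGE checks: is 41 greater than or equal to 12?
  41 > 12, so condition is true
Branch taken: Yes

Yes


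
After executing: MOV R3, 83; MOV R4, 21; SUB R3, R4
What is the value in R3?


Register state trace:
  MOV R3, 83  → R3 = 83
  MOV R4, 21  → R4 = 21
  SUB R3, R4  → R3 = 83 - 21 = 62
Final: R3 = 62

62


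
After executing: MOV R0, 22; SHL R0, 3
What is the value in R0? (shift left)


Register state trace:
  MOV R0, 22  → R0 = 22
  SHL R0, 3  → R0 = 22 << 3 = 22 * 2^3 = 176
Final: R0 = 176

176


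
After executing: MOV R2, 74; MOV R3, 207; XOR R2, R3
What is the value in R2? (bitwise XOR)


Register state trace:
  MOV R2, 74  → R2 = 74 (0b01001010)
  MOV R3, 207  → R3 = 207 (0b11001111)
  XOR R2, R3  → R2 = 74 XOR 207 = 133 (0b10000101)
Final: R2 = 133

133


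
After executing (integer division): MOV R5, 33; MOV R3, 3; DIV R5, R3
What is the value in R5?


Register state trace:
  MOV R5, 33  → R5 = 33
  MOV R3, 3  → R3 = 3
  DIV R5, R3  → R5 = 33 // 3 = 11
Final: R5 = 11

11


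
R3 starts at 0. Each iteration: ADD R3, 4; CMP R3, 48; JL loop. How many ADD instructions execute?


Loop trace (R3 starts at 0, target 48, step 4):
  ADD #1: R3 = 0 + 4 = 4  → 4 < 48, loop
  ADD #2: R3 = 4 + 4 = 8  → 8 < 48, loop
  ADD #3: R3 = 8 + 4 = 12  → 12 < 48, loop
  ADD #4: R3 = 12 + 4 = 16  → 16 < 48, loop
  ADD #5: R3 = 16 + 4 = 20  → 20 < 48, loop
  ADD #6: R3 = 20 + 4 = 24  → 24 < 48, loop
  ADD #7: R3 = 24 + 4 = 28  → 28 < 48, loop
  ADD #8: R3 = 28 + 4 = 32  → 32 < 48, loop
  ADD #9: R3 = 32 + 4 = 36  → 36 < 48, loop
  ADD #10: R3 = 36 + 4 = 40  → 40 < 48, loop
  ADD #11: R3 = 40 + 4 = 44  → 44 < 48, loop
  ADD #12: R3 = 44 + 4 = 48  → 48 >= 48, exit
Total ADD instructions: 12

12


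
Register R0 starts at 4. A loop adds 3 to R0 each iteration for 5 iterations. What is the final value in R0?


Starting value: R0 = 4
  Iter 1: R0 = 4 + 3 = 7
  Iter 2: R0 = 7 + 3 = 10
  Iter 3: R0 = 10 + 3 = 13
  Iter 4: R0 = 13 + 3 = 16
  Iter 5: R0 = 16 + 3 = 19
Final: R0 = 19

19


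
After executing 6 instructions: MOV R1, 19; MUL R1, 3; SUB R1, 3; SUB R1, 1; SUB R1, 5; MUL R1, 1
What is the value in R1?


Register state trace:
  MOV R1, 19  → R1 = 19
  MUL R1, 3  → R1 = 19 * 3 = 57
  SUB R1, 3  → R1 = 57 - 3 = 54
  SUB R1, 1  → R1 = 54 - 1 = 53
  SUB R1, 5  → R1 = 53 - 5 = 48
  MUL R1, 1  → R1 = 48 * 1 = 48
Final: R1 = 48

48


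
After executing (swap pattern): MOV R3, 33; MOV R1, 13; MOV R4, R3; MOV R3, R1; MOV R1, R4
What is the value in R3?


Register state trace (swap pattern):
  MOV R3, 33  → R3 = 33
  MOV R1, 13  → R1 = 13
  MOV R4, R3  → R4 = 33  (save R3)
  MOV R3, R1  → R3 = 13  (R3 gets R1's value)
  MOV R1, R4  → R1 = 33  (R1 gets saved value)
Final: R3 = 13

13


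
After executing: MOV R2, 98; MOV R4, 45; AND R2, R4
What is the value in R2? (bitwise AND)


Register state trace:
  MOV R2, 98  → R2 = 98 (0b01100010)
  MOV R4, 45  → R4 = 45 (0b00101101)
  AND R2, R4  → R2 = 98 AND 45 = 32 (0b00100000)
Final: R2 = 32

32


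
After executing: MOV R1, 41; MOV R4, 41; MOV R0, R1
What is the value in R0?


Register state trace:
  MOV R1, 41  → R1 = 41
  MOV R4, 41  → R4 = 41
  MOV R0, R1  → R0 = 41
Final: R0 = 41

41


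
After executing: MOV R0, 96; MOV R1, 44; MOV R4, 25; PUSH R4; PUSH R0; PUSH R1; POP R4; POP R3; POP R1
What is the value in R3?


Stack trace (top is rightmost):
  MOV R0, 96  → R0 = 96
  MOV R1, 44  → R1 = 44
  MOV R4, 25  → R4 = 25
  PUSH R4  → stack: [25]
  PUSH R0  → stack: [25, 96]
  PUSH R1  → stack: [25, 96, 44]
  POP R4  → R4 = 44, stack: [25, 96]
  POP R3  → R3 = 96, stack: [25]
  POP R1  → R1 = 25, stack: []
Final: R3 = 96

96


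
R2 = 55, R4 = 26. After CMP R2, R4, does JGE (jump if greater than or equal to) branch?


Trace:
  R2 = 55, R4 = 26
  CMP R2, R4  → compares 55 vs 26
  JGE checks: is 55 greater than or equal to 26?
  55 > 26, so condition is true
Branch taken: Yes

Yes


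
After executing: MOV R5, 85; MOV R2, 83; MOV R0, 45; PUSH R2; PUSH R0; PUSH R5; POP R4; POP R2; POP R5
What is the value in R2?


Stack trace (top is rightmost):
  MOV R5, 85  → R5 = 85
  MOV R2, 83  → R2 = 83
  MOV R0, 45  → R0 = 45
  PUSH R2  → stack: [83]
  PUSH R0  → stack: [83, 45]
  PUSH R5  → stack: [83, 45, 85]
  POP R4  → R4 = 85, stack: [83, 45]
  POP R2  → R2 = 45, stack: [83]
  POP R5  → R5 = 83, stack: []
Final: R2 = 45

45


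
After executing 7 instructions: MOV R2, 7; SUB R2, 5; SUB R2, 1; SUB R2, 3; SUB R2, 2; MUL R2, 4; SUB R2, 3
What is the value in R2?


Register state trace:
  MOV R2, 7  → R2 = 7
  SUB R2, 5  → R2 = 7 - 5 = 2
  SUB R2, 1  → R2 = 2 - 1 = 1
  SUB R2, 3  → R2 = 1 - 3 = -2
  SUB R2, 2  → R2 = -2 - 2 = -4
  MUL R2, 4  → R2 = -4 * 4 = -16
  SUB R2, 3  → R2 = -16 - 3 = -19
Final: R2 = -19

-19


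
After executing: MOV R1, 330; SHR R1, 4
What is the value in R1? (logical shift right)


Register state trace:
  MOV R1, 330  → R1 = 330
  SHR R1, 4  → R1 = 330 >> 4 = 330 // 2^4 = 20
Final: R1 = 20

20


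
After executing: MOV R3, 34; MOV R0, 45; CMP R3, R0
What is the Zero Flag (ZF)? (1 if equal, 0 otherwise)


Register state trace:
  MOV R3, 34  → R3 = 34
  MOV R0, 45  → R0 = 45
  CMP R3, R0  → computes 34 - 45 = -11
  Result is nonzero, so values are not equal
ZF = 0

0


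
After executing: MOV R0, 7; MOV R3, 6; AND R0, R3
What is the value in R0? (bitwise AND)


Register state trace:
  MOV R0, 7  → R0 = 7 (0b00000111)
  MOV R3, 6  → R3 = 6 (0b00000110)
  AND R0, R3  → R0 = 7 AND 6 = 6 (0b00000110)
Final: R0 = 6

6


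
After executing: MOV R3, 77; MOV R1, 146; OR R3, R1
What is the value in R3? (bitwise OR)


Register state trace:
  MOV R3, 77  → R3 = 77 (0b01001101)
  MOV R1, 146  → R1 = 146 (0b10010010)
  OR R3, R1   → R3 = 77 OR 146 = 223 (0b11011111)
Final: R3 = 223

223


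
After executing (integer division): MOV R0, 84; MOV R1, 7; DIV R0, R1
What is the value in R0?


Register state trace:
  MOV R0, 84  → R0 = 84
  MOV R1, 7  → R1 = 7
  DIV R0, R1  → R0 = 84 // 7 = 12
Final: R0 = 12

12


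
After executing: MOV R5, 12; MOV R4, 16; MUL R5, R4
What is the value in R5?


Register state trace:
  MOV R5, 12  → R5 = 12
  MOV R4, 16  → R4 = 16
  MUL R5, R4  → R5 = 12 * 16 = 192
Final: R5 = 192

192


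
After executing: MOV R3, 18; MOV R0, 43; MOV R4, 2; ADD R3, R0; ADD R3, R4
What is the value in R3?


Register state trace:
  MOV R3, 18  → R3 = 18
  MOV R0, 43  → R0 = 43
  MOV R4, 2  → R4 = 2
  ADD R3, R0  → R3 = 18 + 43 = 61
  ADD R3, R4  → R3 = 61 + 2 = 63
Final: R3 = 63

63


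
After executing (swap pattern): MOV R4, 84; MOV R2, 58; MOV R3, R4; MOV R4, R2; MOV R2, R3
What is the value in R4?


Register state trace (swap pattern):
  MOV R4, 84  → R4 = 84
  MOV R2, 58  → R2 = 58
  MOV R3, R4  → R3 = 84  (save R4)
  MOV R4, R2  → R4 = 58  (R4 gets R2's value)
  MOV R2, R3  → R2 = 84  (R2 gets saved value)
Final: R4 = 58

58


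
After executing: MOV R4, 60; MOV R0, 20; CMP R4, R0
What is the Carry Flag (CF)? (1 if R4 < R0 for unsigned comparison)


Register state trace:
  MOV R4, 60  → R4 = 60
  MOV R0, 20  → R0 = 20
  CMP R4, R0  → unsigned 60 - 20: no borrow
  60 >= 20, so CF = 0
CF = 0

0


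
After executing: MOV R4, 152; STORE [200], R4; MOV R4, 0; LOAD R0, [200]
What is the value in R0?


Register and memory trace:
  MOV R4, 152  → R4 = 152
  STORE [200], R4  → mem[200] = 152
  MOV R4, 0  → R4 = 0
  LOAD R0, [200]  → R0 = mem[200] = 152
Final: R0 = 152

152


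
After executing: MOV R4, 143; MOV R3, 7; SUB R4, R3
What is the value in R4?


Register state trace:
  MOV R4, 143  → R4 = 143
  MOV R3, 7  → R3 = 7
  SUB R4, R3  → R4 = 143 - 7 = 136
Final: R4 = 136

136


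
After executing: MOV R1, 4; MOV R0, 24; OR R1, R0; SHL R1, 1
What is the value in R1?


Register state trace:
  MOV R1, 4  → R1 = 4 (0b00000100)
  MOV R0, 24  → R0 = 24 (0b00011000)
  OR R1, R0  → R1 = 4 OR 24 = 28 (0b00011100)
  SHL R1, 1  → R1 = 28 << 1 = 56
Final: R1 = 56

56


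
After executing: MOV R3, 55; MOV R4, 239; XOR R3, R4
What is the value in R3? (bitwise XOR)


Register state trace:
  MOV R3, 55  → R3 = 55 (0b00110111)
  MOV R4, 239  → R4 = 239 (0b11101111)
  XOR R3, R4  → R3 = 55 XOR 239 = 216 (0b11011000)
Final: R3 = 216

216


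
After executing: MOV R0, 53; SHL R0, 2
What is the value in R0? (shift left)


Register state trace:
  MOV R0, 53  → R0 = 53
  SHL R0, 2  → R0 = 53 << 2 = 53 * 2^2 = 212
Final: R0 = 212

212


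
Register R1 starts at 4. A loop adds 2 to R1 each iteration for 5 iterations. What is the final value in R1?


Starting value: R1 = 4
  Iter 1: R1 = 4 + 2 = 6
  Iter 2: R1 = 6 + 2 = 8
  Iter 3: R1 = 8 + 2 = 10
  Iter 4: R1 = 10 + 2 = 12
  Iter 5: R1 = 12 + 2 = 14
Final: R1 = 14

14


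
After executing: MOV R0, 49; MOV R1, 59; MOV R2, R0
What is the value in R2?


Register state trace:
  MOV R0, 49  → R0 = 49
  MOV R1, 59  → R1 = 59
  MOV R2, R0  → R2 = 49
Final: R2 = 49

49


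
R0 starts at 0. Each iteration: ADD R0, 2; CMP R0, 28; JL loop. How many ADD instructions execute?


Loop trace (R0 starts at 0, target 28, step 2):
  ADD #1: R0 = 0 + 2 = 2  → 2 < 28, loop
  ADD #2: R0 = 2 + 2 = 4  → 4 < 28, loop
  ADD #3: R0 = 4 + 2 = 6  → 6 < 28, loop
  ADD #4: R0 = 6 + 2 = 8  → 8 < 28, loop
  ADD #5: R0 = 8 + 2 = 10  → 10 < 28, loop
  ADD #6: R0 = 10 + 2 = 12  → 12 < 28, loop
  ADD #7: R0 = 12 + 2 = 14  → 14 < 28, loop
  ADD #8: R0 = 14 + 2 = 16  → 16 < 28, loop
  ADD #9: R0 = 16 + 2 = 18  → 18 < 28, loop
  ADD #10: R0 = 18 + 2 = 20  → 20 < 28, loop
  ADD #11: R0 = 20 + 2 = 22  → 22 < 28, loop
  ADD #12: R0 = 22 + 2 = 24  → 24 < 28, loop
  ADD #13: R0 = 24 + 2 = 26  → 26 < 28, loop
  ADD #14: R0 = 26 + 2 = 28  → 28 >= 28, exit
Total ADD instructions: 14

14


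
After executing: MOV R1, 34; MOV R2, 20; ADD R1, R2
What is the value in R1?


Register state trace:
  MOV R1, 34  → R1 = 34
  MOV R2, 20  → R2 = 20
  ADD R1, R2  → R1 = 34 + 20 = 54
Final: R1 = 54

54


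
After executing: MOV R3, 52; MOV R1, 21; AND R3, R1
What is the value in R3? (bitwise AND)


Register state trace:
  MOV R3, 52  → R3 = 52 (0b00110100)
  MOV R1, 21  → R1 = 21 (0b00010101)
  AND R3, R1  → R3 = 52 AND 21 = 20 (0b00010100)
Final: R3 = 20

20


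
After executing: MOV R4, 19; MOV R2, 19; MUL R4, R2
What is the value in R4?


Register state trace:
  MOV R4, 19  → R4 = 19
  MOV R2, 19  → R2 = 19
  MUL R4, R2  → R4 = 19 * 19 = 361
Final: R4 = 361

361


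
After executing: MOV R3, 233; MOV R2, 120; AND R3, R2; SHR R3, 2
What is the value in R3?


Register state trace:
  MOV R3, 233  → R3 = 233 (0b11101001)
  MOV R2, 120  → R2 = 120 (0b01111000)
  AND R3, R2  → R3 = 233 AND 120 = 104 (0b01101000)
  SHR R3, 2  → R3 = 104 >> 2 = 26
Final: R3 = 26

26


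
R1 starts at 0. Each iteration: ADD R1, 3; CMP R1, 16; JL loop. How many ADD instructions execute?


Loop trace (R1 starts at 0, target 16, step 3):
  ADD #1: R1 = 0 + 3 = 3  → 3 < 16, loop
  ADD #2: R1 = 3 + 3 = 6  → 6 < 16, loop
  ADD #3: R1 = 6 + 3 = 9  → 9 < 16, loop
  ADD #4: R1 = 9 + 3 = 12  → 12 < 16, loop
  ADD #5: R1 = 12 + 3 = 15  → 15 < 16, loop
  ADD #6: R1 = 15 + 3 = 18  → 18 >= 16, exit
Total ADD instructions: 6

6


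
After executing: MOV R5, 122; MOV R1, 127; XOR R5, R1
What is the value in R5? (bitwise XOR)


Register state trace:
  MOV R5, 122  → R5 = 122 (0b01111010)
  MOV R1, 127  → R1 = 127 (0b01111111)
  XOR R5, R1  → R5 = 122 XOR 127 = 5 (0b00000101)
Final: R5 = 5

5


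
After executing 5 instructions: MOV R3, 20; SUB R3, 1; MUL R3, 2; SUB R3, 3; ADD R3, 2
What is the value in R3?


Register state trace:
  MOV R3, 20  → R3 = 20
  SUB R3, 1  → R3 = 20 - 1 = 19
  MUL R3, 2  → R3 = 19 * 2 = 38
  SUB R3, 3  → R3 = 38 - 3 = 35
  ADD R3, 2  → R3 = 35 + 2 = 37
Final: R3 = 37

37


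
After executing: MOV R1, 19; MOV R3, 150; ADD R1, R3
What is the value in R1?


Register state trace:
  MOV R1, 19  → R1 = 19
  MOV R3, 150  → R3 = 150
  ADD R1, R3  → R1 = 19 + 150 = 169
Final: R1 = 169

169


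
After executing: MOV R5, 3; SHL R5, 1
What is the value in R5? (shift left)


Register state trace:
  MOV R5, 3  → R5 = 3
  SHL R5, 1  → R5 = 3 << 1 = 3 * 2^1 = 6
Final: R5 = 6

6


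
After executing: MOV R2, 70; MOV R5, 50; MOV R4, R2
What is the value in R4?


Register state trace:
  MOV R2, 70  → R2 = 70
  MOV R5, 50  → R5 = 50
  MOV R4, R2  → R4 = 70
Final: R4 = 70

70


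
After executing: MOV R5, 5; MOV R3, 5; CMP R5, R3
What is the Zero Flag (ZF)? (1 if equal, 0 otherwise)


Register state trace:
  MOV R5, 5  → R5 = 5
  MOV R3, 5  → R3 = 5
  CMP R5, R3  → computes 5 - 5 = 0
  Result is zero, so values are equal
ZF = 1

1


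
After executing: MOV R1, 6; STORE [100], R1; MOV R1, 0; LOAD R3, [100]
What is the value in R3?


Register and memory trace:
  MOV R1, 6  → R1 = 6
  STORE [100], R1  → mem[100] = 6
  MOV R1, 0  → R1 = 0
  LOAD R3, [100]  → R3 = mem[100] = 6
Final: R3 = 6

6


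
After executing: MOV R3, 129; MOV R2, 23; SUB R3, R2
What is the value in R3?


Register state trace:
  MOV R3, 129  → R3 = 129
  MOV R2, 23  → R2 = 23
  SUB R3, R2  → R3 = 129 - 23 = 106
Final: R3 = 106

106


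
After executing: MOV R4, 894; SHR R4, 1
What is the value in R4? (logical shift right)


Register state trace:
  MOV R4, 894  → R4 = 894
  SHR R4, 1  → R4 = 894 >> 1 = 894 // 2^1 = 447
Final: R4 = 447

447


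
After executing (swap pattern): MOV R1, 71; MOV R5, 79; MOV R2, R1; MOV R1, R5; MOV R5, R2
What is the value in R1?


Register state trace (swap pattern):
  MOV R1, 71  → R1 = 71
  MOV R5, 79  → R5 = 79
  MOV R2, R1  → R2 = 71  (save R1)
  MOV R1, R5  → R1 = 79  (R1 gets R5's value)
  MOV R5, R2  → R5 = 71  (R5 gets saved value)
Final: R1 = 79

79


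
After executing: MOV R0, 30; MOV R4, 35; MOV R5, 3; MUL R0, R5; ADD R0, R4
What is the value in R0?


Register state trace:
  MOV R0, 30  → R0 = 30
  MOV R4, 35  → R4 = 35
  MOV R5, 3  → R5 = 3
  MUL R0, R5  → R0 = 30 * 3 = 90
  ADD R0, R4  → R0 = 90 + 35 = 125
Final: R0 = 125

125


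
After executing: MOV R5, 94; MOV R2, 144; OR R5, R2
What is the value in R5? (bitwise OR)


Register state trace:
  MOV R5, 94  → R5 = 94 (0b01011110)
  MOV R2, 144  → R2 = 144 (0b10010000)
  OR R5, R2   → R5 = 94 OR 144 = 222 (0b11011110)
Final: R5 = 222

222


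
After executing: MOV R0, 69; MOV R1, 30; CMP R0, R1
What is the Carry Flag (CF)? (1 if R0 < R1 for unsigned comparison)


Register state trace:
  MOV R0, 69  → R0 = 69
  MOV R1, 30  → R1 = 30
  CMP R0, R1  → unsigned 69 - 30: no borrow
  69 >= 30, so CF = 0
CF = 0

0


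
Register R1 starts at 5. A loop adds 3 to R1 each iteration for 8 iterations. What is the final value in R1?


Starting value: R1 = 5
  Iter 1: R1 = 5 + 3 = 8
  Iter 2: R1 = 8 + 3 = 11
  Iter 3: R1 = 11 + 3 = 14
  Iter 4: R1 = 14 + 3 = 17
  Iter 5: R1 = 17 + 3 = 20
  Iter 6: R1 = 20 + 3 = 23
  Iter 7: R1 = 23 + 3 = 26
  Iter 8: R1 = 26 + 3 = 29
Final: R1 = 29

29


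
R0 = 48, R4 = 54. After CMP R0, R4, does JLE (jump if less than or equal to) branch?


Trace:
  R0 = 48, R4 = 54
  CMP R0, R4  → compares 48 vs 54
  JLE checks: is 48 less than or equal to 54?
  48 < 54, so condition is true
Branch taken: Yes

Yes


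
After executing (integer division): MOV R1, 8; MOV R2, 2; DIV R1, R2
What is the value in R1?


Register state trace:
  MOV R1, 8  → R1 = 8
  MOV R2, 2  → R2 = 2
  DIV R1, R2  → R1 = 8 // 2 = 4
Final: R1 = 4

4


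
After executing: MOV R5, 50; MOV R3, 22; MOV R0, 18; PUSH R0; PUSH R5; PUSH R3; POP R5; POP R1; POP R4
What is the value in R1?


Stack trace (top is rightmost):
  MOV R5, 50  → R5 = 50
  MOV R3, 22  → R3 = 22
  MOV R0, 18  → R0 = 18
  PUSH R0  → stack: [18]
  PUSH R5  → stack: [18, 50]
  PUSH R3  → stack: [18, 50, 22]
  POP R5  → R5 = 22, stack: [18, 50]
  POP R1  → R1 = 50, stack: [18]
  POP R4  → R4 = 18, stack: []
Final: R1 = 50

50


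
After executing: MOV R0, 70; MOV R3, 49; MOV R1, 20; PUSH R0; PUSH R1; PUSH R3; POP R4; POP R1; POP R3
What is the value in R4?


Stack trace (top is rightmost):
  MOV R0, 70  → R0 = 70
  MOV R3, 49  → R3 = 49
  MOV R1, 20  → R1 = 20
  PUSH R0  → stack: [70]
  PUSH R1  → stack: [70, 20]
  PUSH R3  → stack: [70, 20, 49]
  POP R4  → R4 = 49, stack: [70, 20]
  POP R1  → R1 = 20, stack: [70]
  POP R3  → R3 = 70, stack: []
Final: R4 = 49

49


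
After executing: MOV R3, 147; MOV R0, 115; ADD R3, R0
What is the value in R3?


Register state trace:
  MOV R3, 147  → R3 = 147
  MOV R0, 115  → R0 = 115
  ADD R3, R0  → R3 = 147 + 115 = 262
Final: R3 = 262

262


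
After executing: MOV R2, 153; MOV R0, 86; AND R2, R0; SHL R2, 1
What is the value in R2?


Register state trace:
  MOV R2, 153  → R2 = 153 (0b10011001)
  MOV R0, 86  → R0 = 86 (0b01010110)
  AND R2, R0  → R2 = 153 AND 86 = 16 (0b00010000)
  SHL R2, 1  → R2 = 16 << 1 = 32
Final: R2 = 32

32


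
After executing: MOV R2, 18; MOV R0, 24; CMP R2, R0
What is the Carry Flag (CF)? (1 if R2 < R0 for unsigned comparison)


Register state trace:
  MOV R2, 18  → R2 = 18
  MOV R0, 24  → R0 = 24
  CMP R2, R0  → unsigned 18 - 24: borrow occurs
  18 < 24, so CF = 1
CF = 1

1


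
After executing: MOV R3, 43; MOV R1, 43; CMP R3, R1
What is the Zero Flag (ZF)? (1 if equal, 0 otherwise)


Register state trace:
  MOV R3, 43  → R3 = 43
  MOV R1, 43  → R1 = 43
  CMP R3, R1  → computes 43 - 43 = 0
  Result is zero, so values are equal
ZF = 1

1


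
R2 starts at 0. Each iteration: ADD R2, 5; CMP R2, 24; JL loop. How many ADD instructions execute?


Loop trace (R2 starts at 0, target 24, step 5):
  ADD #1: R2 = 0 + 5 = 5  → 5 < 24, loop
  ADD #2: R2 = 5 + 5 = 10  → 10 < 24, loop
  ADD #3: R2 = 10 + 5 = 15  → 15 < 24, loop
  ADD #4: R2 = 15 + 5 = 20  → 20 < 24, loop
  ADD #5: R2 = 20 + 5 = 25  → 25 >= 24, exit
Total ADD instructions: 5

5


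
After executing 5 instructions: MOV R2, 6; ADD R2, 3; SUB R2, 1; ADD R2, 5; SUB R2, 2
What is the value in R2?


Register state trace:
  MOV R2, 6  → R2 = 6
  ADD R2, 3  → R2 = 6 + 3 = 9
  SUB R2, 1  → R2 = 9 - 1 = 8
  ADD R2, 5  → R2 = 8 + 5 = 13
  SUB R2, 2  → R2 = 13 - 2 = 11
Final: R2 = 11

11


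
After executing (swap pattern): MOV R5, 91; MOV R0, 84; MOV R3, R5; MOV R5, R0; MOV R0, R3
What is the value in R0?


Register state trace (swap pattern):
  MOV R5, 91  → R5 = 91
  MOV R0, 84  → R0 = 84
  MOV R3, R5  → R3 = 91  (save R5)
  MOV R5, R0  → R5 = 84  (R5 gets R0's value)
  MOV R0, R3  → R0 = 91  (R0 gets saved value)
Final: R0 = 91

91


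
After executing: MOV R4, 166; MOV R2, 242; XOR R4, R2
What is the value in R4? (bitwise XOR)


Register state trace:
  MOV R4, 166  → R4 = 166 (0b10100110)
  MOV R2, 242  → R2 = 242 (0b11110010)
  XOR R4, R2  → R4 = 166 XOR 242 = 84 (0b01010100)
Final: R4 = 84

84


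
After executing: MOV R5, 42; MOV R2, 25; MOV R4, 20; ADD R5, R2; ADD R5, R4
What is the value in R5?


Register state trace:
  MOV R5, 42  → R5 = 42
  MOV R2, 25  → R2 = 25
  MOV R4, 20  → R4 = 20
  ADD R5, R2  → R5 = 42 + 25 = 67
  ADD R5, R4  → R5 = 67 + 20 = 87
Final: R5 = 87

87


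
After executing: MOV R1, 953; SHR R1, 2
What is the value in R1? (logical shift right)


Register state trace:
  MOV R1, 953  → R1 = 953
  SHR R1, 2  → R1 = 953 >> 2 = 953 // 2^2 = 238
Final: R1 = 238

238


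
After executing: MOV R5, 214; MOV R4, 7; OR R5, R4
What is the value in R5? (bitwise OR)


Register state trace:
  MOV R5, 214  → R5 = 214 (0b11010110)
  MOV R4, 7  → R4 = 7 (0b00000111)
  OR R5, R4   → R5 = 214 OR 7 = 215 (0b11010111)
Final: R5 = 215

215


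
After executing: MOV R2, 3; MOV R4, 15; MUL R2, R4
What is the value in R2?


Register state trace:
  MOV R2, 3  → R2 = 3
  MOV R4, 15  → R4 = 15
  MUL R2, R4  → R2 = 3 * 15 = 45
Final: R2 = 45

45


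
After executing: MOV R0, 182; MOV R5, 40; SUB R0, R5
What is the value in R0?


Register state trace:
  MOV R0, 182  → R0 = 182
  MOV R5, 40  → R5 = 40
  SUB R0, R5  → R0 = 182 - 40 = 142
Final: R0 = 142

142


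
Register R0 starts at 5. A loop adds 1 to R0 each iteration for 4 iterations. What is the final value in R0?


Starting value: R0 = 5
  Iter 1: R0 = 5 + 1 = 6
  Iter 2: R0 = 6 + 1 = 7
  Iter 3: R0 = 7 + 1 = 8
  Iter 4: R0 = 8 + 1 = 9
Final: R0 = 9

9


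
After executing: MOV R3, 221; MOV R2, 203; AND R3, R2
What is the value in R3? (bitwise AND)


Register state trace:
  MOV R3, 221  → R3 = 221 (0b11011101)
  MOV R2, 203  → R2 = 203 (0b11001011)
  AND R3, R2  → R3 = 221 AND 203 = 201 (0b11001001)
Final: R3 = 201

201


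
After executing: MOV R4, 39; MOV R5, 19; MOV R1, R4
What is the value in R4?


Register state trace:
  MOV R4, 39  → R4 = 39
  MOV R5, 19  → R5 = 19
  MOV R1, R4  → R1 = 39
Final: R4 = 39

39


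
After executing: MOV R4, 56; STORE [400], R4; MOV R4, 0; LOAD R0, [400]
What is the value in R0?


Register and memory trace:
  MOV R4, 56  → R4 = 56
  STORE [400], R4  → mem[400] = 56
  MOV R4, 0  → R4 = 0
  LOAD R0, [400]  → R0 = mem[400] = 56
Final: R0 = 56

56


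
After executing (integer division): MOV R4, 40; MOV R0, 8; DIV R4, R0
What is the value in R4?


Register state trace:
  MOV R4, 40  → R4 = 40
  MOV R0, 8  → R0 = 8
  DIV R4, R0  → R4 = 40 // 8 = 5
Final: R4 = 5

5


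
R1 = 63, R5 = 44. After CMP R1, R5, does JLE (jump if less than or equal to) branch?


Trace:
  R1 = 63, R5 = 44
  CMP R1, R5  → compares 63 vs 44
  JLE checks: is 63 less than or equal to 44?
  63 > 44, so condition is false
Branch taken: No

No


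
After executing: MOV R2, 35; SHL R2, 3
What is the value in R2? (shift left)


Register state trace:
  MOV R2, 35  → R2 = 35
  SHL R2, 3  → R2 = 35 << 3 = 35 * 2^3 = 280
Final: R2 = 280

280


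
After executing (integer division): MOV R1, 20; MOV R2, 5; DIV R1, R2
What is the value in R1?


Register state trace:
  MOV R1, 20  → R1 = 20
  MOV R2, 5  → R2 = 5
  DIV R1, R2  → R1 = 20 // 5 = 4
Final: R1 = 4

4


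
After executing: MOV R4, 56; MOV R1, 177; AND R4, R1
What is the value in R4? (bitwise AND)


Register state trace:
  MOV R4, 56  → R4 = 56 (0b00111000)
  MOV R1, 177  → R1 = 177 (0b10110001)
  AND R4, R1  → R4 = 56 AND 177 = 48 (0b00110000)
Final: R4 = 48

48


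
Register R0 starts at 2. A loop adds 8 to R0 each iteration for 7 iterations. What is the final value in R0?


Starting value: R0 = 2
  Iter 1: R0 = 2 + 8 = 10
  Iter 2: R0 = 10 + 8 = 18
  Iter 3: R0 = 18 + 8 = 26
  Iter 4: R0 = 26 + 8 = 34
  Iter 5: R0 = 34 + 8 = 42
  Iter 6: R0 = 42 + 8 = 50
  Iter 7: R0 = 50 + 8 = 58
Final: R0 = 58

58


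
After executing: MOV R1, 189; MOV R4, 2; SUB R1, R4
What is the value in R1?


Register state trace:
  MOV R1, 189  → R1 = 189
  MOV R4, 2  → R4 = 2
  SUB R1, R4  → R1 = 189 - 2 = 187
Final: R1 = 187

187


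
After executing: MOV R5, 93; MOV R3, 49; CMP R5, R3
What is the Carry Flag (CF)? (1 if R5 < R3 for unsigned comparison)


Register state trace:
  MOV R5, 93  → R5 = 93
  MOV R3, 49  → R3 = 49
  CMP R5, R3  → unsigned 93 - 49: no borrow
  93 >= 49, so CF = 0
CF = 0

0


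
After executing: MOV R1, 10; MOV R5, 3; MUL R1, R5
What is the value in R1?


Register state trace:
  MOV R1, 10  → R1 = 10
  MOV R5, 3  → R5 = 3
  MUL R1, R5  → R1 = 10 * 3 = 30
Final: R1 = 30

30


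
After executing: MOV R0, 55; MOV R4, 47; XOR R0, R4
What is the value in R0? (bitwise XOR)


Register state trace:
  MOV R0, 55  → R0 = 55 (0b00110111)
  MOV R4, 47  → R4 = 47 (0b00101111)
  XOR R0, R4  → R0 = 55 XOR 47 = 24 (0b00011000)
Final: R0 = 24

24


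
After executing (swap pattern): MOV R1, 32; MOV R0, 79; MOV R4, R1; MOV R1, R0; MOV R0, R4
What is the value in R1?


Register state trace (swap pattern):
  MOV R1, 32  → R1 = 32
  MOV R0, 79  → R0 = 79
  MOV R4, R1  → R4 = 32  (save R1)
  MOV R1, R0  → R1 = 79  (R1 gets R0's value)
  MOV R0, R4  → R0 = 32  (R0 gets saved value)
Final: R1 = 79

79


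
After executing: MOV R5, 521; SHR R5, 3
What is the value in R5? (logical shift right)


Register state trace:
  MOV R5, 521  → R5 = 521
  SHR R5, 3  → R5 = 521 >> 3 = 521 // 2^3 = 65
Final: R5 = 65

65


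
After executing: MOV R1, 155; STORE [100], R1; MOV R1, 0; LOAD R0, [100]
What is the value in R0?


Register and memory trace:
  MOV R1, 155  → R1 = 155
  STORE [100], R1  → mem[100] = 155
  MOV R1, 0  → R1 = 0
  LOAD R0, [100]  → R0 = mem[100] = 155
Final: R0 = 155

155


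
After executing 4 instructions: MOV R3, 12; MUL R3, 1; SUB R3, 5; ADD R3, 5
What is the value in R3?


Register state trace:
  MOV R3, 12  → R3 = 12
  MUL R3, 1  → R3 = 12 * 1 = 12
  SUB R3, 5  → R3 = 12 - 5 = 7
  ADD R3, 5  → R3 = 7 + 5 = 12
Final: R3 = 12

12


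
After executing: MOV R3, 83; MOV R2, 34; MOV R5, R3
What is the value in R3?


Register state trace:
  MOV R3, 83  → R3 = 83
  MOV R2, 34  → R2 = 34
  MOV R5, R3  → R5 = 83
Final: R3 = 83

83


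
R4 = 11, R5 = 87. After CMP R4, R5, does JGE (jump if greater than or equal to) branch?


Trace:
  R4 = 11, R5 = 87
  CMP R4, R5  → compares 11 vs 87
  JGE checks: is 11 greater than or equal to 87?
  11 < 87, so condition is false
Branch taken: No

No


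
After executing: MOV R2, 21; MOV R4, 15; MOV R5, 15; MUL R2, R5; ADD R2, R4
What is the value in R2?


Register state trace:
  MOV R2, 21  → R2 = 21
  MOV R4, 15  → R4 = 15
  MOV R5, 15  → R5 = 15
  MUL R2, R5  → R2 = 21 * 15 = 315
  ADD R2, R4  → R2 = 315 + 15 = 330
Final: R2 = 330

330


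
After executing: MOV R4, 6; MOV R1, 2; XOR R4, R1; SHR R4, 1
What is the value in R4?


Register state trace:
  MOV R4, 6  → R4 = 6 (0b00000110)
  MOV R1, 2  → R1 = 2 (0b00000010)
  XOR R4, R1  → R4 = 6 XOR 2 = 4 (0b00000100)
  SHR R4, 1  → R4 = 4 >> 1 = 2
Final: R4 = 2

2


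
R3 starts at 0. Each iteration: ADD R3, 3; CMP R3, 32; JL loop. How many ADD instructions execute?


Loop trace (R3 starts at 0, target 32, step 3):
  ADD #1: R3 = 0 + 3 = 3  → 3 < 32, loop
  ADD #2: R3 = 3 + 3 = 6  → 6 < 32, loop
  ADD #3: R3 = 6 + 3 = 9  → 9 < 32, loop
  ADD #4: R3 = 9 + 3 = 12  → 12 < 32, loop
  ADD #5: R3 = 12 + 3 = 15  → 15 < 32, loop
  ADD #6: R3 = 15 + 3 = 18  → 18 < 32, loop
  ADD #7: R3 = 18 + 3 = 21  → 21 < 32, loop
  ADD #8: R3 = 21 + 3 = 24  → 24 < 32, loop
  ADD #9: R3 = 24 + 3 = 27  → 27 < 32, loop
  ADD #10: R3 = 27 + 3 = 30  → 30 < 32, loop
  ADD #11: R3 = 30 + 3 = 33  → 33 >= 32, exit
Total ADD instructions: 11

11


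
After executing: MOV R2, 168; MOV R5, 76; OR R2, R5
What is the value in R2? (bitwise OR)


Register state trace:
  MOV R2, 168  → R2 = 168 (0b10101000)
  MOV R5, 76  → R5 = 76 (0b01001100)
  OR R2, R5   → R2 = 168 OR 76 = 236 (0b11101100)
Final: R2 = 236

236


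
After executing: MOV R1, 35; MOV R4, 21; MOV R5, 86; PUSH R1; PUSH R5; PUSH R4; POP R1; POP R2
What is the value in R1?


Stack trace (top is rightmost):
  MOV R1, 35  → R1 = 35
  MOV R4, 21  → R4 = 21
  MOV R5, 86  → R5 = 86
  PUSH R1  → stack: [35]
  PUSH R5  → stack: [35, 86]
  PUSH R4  → stack: [35, 86, 21]
  POP R1  → R1 = 21, stack: [35, 86]
  POP R2  → R2 = 86, stack: [35]
Final: R1 = 21

21


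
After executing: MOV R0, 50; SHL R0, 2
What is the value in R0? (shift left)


Register state trace:
  MOV R0, 50  → R0 = 50
  SHL R0, 2  → R0 = 50 << 2 = 50 * 2^2 = 200
Final: R0 = 200

200


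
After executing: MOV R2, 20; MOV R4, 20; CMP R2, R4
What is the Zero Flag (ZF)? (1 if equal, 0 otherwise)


Register state trace:
  MOV R2, 20  → R2 = 20
  MOV R4, 20  → R4 = 20
  CMP R2, R4  → computes 20 - 20 = 0
  Result is zero, so values are equal
ZF = 1

1


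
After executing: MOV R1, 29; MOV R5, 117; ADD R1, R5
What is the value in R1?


Register state trace:
  MOV R1, 29  → R1 = 29
  MOV R5, 117  → R5 = 117
  ADD R1, R5  → R1 = 29 + 117 = 146
Final: R1 = 146

146


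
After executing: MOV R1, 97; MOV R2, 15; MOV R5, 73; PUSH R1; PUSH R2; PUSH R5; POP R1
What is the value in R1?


Stack trace (top is rightmost):
  MOV R1, 97  → R1 = 97
  MOV R2, 15  → R2 = 15
  MOV R5, 73  → R5 = 73
  PUSH R1  → stack: [97]
  PUSH R2  → stack: [97, 15]
  PUSH R5  → stack: [97, 15, 73]
  POP R1  → R1 = 73, stack: [97, 15]
Final: R1 = 73

73


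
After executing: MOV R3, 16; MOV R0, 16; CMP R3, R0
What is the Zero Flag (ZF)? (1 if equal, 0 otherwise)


Register state trace:
  MOV R3, 16  → R3 = 16
  MOV R0, 16  → R0 = 16
  CMP R3, R0  → computes 16 - 16 = 0
  Result is zero, so values are equal
ZF = 1

1


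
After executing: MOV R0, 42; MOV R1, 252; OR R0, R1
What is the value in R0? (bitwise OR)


Register state trace:
  MOV R0, 42  → R0 = 42 (0b00101010)
  MOV R1, 252  → R1 = 252 (0b11111100)
  OR R0, R1   → R0 = 42 OR 252 = 254 (0b11111110)
Final: R0 = 254

254


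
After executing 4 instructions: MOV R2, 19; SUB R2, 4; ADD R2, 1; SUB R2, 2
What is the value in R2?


Register state trace:
  MOV R2, 19  → R2 = 19
  SUB R2, 4  → R2 = 19 - 4 = 15
  ADD R2, 1  → R2 = 15 + 1 = 16
  SUB R2, 2  → R2 = 16 - 2 = 14
Final: R2 = 14

14


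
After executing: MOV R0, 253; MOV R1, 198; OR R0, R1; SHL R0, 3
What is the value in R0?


Register state trace:
  MOV R0, 253  → R0 = 253 (0b11111101)
  MOV R1, 198  → R1 = 198 (0b11000110)
  OR R0, R1  → R0 = 253 OR 198 = 255 (0b11111111)
  SHL R0, 3  → R0 = 255 << 3 = 2040
Final: R0 = 2040

2040


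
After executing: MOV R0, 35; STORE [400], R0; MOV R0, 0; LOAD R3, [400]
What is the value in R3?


Register and memory trace:
  MOV R0, 35  → R0 = 35
  STORE [400], R0  → mem[400] = 35
  MOV R0, 0  → R0 = 0
  LOAD R3, [400]  → R3 = mem[400] = 35
Final: R3 = 35

35


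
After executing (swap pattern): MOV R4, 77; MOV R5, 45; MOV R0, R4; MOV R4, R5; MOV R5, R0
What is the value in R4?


Register state trace (swap pattern):
  MOV R4, 77  → R4 = 77
  MOV R5, 45  → R5 = 45
  MOV R0, R4  → R0 = 77  (save R4)
  MOV R4, R5  → R4 = 45  (R4 gets R5's value)
  MOV R5, R0  → R5 = 77  (R5 gets saved value)
Final: R4 = 45

45


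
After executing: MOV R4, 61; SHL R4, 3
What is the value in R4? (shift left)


Register state trace:
  MOV R4, 61  → R4 = 61
  SHL R4, 3  → R4 = 61 << 3 = 61 * 2^3 = 488
Final: R4 = 488

488


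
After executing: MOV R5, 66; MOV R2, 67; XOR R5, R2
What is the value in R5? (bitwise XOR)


Register state trace:
  MOV R5, 66  → R5 = 66 (0b01000010)
  MOV R2, 67  → R2 = 67 (0b01000011)
  XOR R5, R2  → R5 = 66 XOR 67 = 1 (0b00000001)
Final: R5 = 1

1


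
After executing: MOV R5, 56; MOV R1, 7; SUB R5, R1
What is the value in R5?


Register state trace:
  MOV R5, 56  → R5 = 56
  MOV R1, 7  → R1 = 7
  SUB R5, R1  → R5 = 56 - 7 = 49
Final: R5 = 49

49


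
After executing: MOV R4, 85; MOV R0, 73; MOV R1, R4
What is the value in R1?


Register state trace:
  MOV R4, 85  → R4 = 85
  MOV R0, 73  → R0 = 73
  MOV R1, R4  → R1 = 85
Final: R1 = 85

85


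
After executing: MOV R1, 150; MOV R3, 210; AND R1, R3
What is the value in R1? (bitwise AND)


Register state trace:
  MOV R1, 150  → R1 = 150 (0b10010110)
  MOV R3, 210  → R3 = 210 (0b11010010)
  AND R1, R3  → R1 = 150 AND 210 = 146 (0b10010010)
Final: R1 = 146

146


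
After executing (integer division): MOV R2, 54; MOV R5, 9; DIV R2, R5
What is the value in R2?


Register state trace:
  MOV R2, 54  → R2 = 54
  MOV R5, 9  → R5 = 9
  DIV R2, R5  → R2 = 54 // 9 = 6
Final: R2 = 6

6


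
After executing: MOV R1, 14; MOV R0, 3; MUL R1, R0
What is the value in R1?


Register state trace:
  MOV R1, 14  → R1 = 14
  MOV R0, 3  → R0 = 3
  MUL R1, R0  → R1 = 14 * 3 = 42
Final: R1 = 42

42


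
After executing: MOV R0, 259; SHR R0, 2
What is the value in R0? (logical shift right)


Register state trace:
  MOV R0, 259  → R0 = 259
  SHR R0, 2  → R0 = 259 >> 2 = 259 // 2^2 = 64
Final: R0 = 64

64


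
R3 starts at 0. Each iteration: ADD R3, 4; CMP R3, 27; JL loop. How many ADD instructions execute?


Loop trace (R3 starts at 0, target 27, step 4):
  ADD #1: R3 = 0 + 4 = 4  → 4 < 27, loop
  ADD #2: R3 = 4 + 4 = 8  → 8 < 27, loop
  ADD #3: R3 = 8 + 4 = 12  → 12 < 27, loop
  ADD #4: R3 = 12 + 4 = 16  → 16 < 27, loop
  ADD #5: R3 = 16 + 4 = 20  → 20 < 27, loop
  ADD #6: R3 = 20 + 4 = 24  → 24 < 27, loop
  ADD #7: R3 = 24 + 4 = 28  → 28 >= 27, exit
Total ADD instructions: 7

7


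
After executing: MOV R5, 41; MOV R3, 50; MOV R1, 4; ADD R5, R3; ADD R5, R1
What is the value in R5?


Register state trace:
  MOV R5, 41  → R5 = 41
  MOV R3, 50  → R3 = 50
  MOV R1, 4  → R1 = 4
  ADD R5, R3  → R5 = 41 + 50 = 91
  ADD R5, R1  → R5 = 91 + 4 = 95
Final: R5 = 95

95


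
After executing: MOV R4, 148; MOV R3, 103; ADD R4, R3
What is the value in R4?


Register state trace:
  MOV R4, 148  → R4 = 148
  MOV R3, 103  → R3 = 103
  ADD R4, R3  → R4 = 148 + 103 = 251
Final: R4 = 251

251


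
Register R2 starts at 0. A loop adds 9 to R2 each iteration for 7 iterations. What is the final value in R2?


Starting value: R2 = 0
  Iter 1: R2 = 0 + 9 = 9
  Iter 2: R2 = 9 + 9 = 18
  Iter 3: R2 = 18 + 9 = 27
  Iter 4: R2 = 27 + 9 = 36
  Iter 5: R2 = 36 + 9 = 45
  Iter 6: R2 = 45 + 9 = 54
  Iter 7: R2 = 54 + 9 = 63
Final: R2 = 63

63


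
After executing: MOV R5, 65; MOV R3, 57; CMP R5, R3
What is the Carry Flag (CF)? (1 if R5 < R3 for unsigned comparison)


Register state trace:
  MOV R5, 65  → R5 = 65
  MOV R3, 57  → R3 = 57
  CMP R5, R3  → unsigned 65 - 57: no borrow
  65 >= 57, so CF = 0
CF = 0

0


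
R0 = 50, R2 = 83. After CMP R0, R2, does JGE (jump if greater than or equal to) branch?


Trace:
  R0 = 50, R2 = 83
  CMP R0, R2  → compares 50 vs 83
  JGE checks: is 50 greater than or equal to 83?
  50 < 83, so condition is false
Branch taken: No

No


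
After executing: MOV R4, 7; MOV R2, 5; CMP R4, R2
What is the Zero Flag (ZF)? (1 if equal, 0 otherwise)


Register state trace:
  MOV R4, 7  → R4 = 7
  MOV R2, 5  → R2 = 5
  CMP R4, R2  → computes 7 - 5 = 2
  Result is nonzero, so values are not equal
ZF = 0

0


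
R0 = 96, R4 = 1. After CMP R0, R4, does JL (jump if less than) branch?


Trace:
  R0 = 96, R4 = 1
  CMP R0, R4  → compares 96 vs 1
  JL checks: is 96 less than 1?
  96 > 1, so condition is false
Branch taken: No

No


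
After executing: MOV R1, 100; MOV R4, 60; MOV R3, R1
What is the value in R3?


Register state trace:
  MOV R1, 100  → R1 = 100
  MOV R4, 60  → R4 = 60
  MOV R3, R1  → R3 = 100
Final: R3 = 100

100


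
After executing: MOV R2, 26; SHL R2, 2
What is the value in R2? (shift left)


Register state trace:
  MOV R2, 26  → R2 = 26
  SHL R2, 2  → R2 = 26 << 2 = 26 * 2^2 = 104
Final: R2 = 104

104


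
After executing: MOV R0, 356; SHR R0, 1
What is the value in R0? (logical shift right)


Register state trace:
  MOV R0, 356  → R0 = 356
  SHR R0, 1  → R0 = 356 >> 1 = 356 // 2^1 = 178
Final: R0 = 178

178


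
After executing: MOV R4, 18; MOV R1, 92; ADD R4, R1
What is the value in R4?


Register state trace:
  MOV R4, 18  → R4 = 18
  MOV R1, 92  → R1 = 92
  ADD R4, R1  → R4 = 18 + 92 = 110
Final: R4 = 110

110


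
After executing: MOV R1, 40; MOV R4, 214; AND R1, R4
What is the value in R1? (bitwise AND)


Register state trace:
  MOV R1, 40  → R1 = 40 (0b00101000)
  MOV R4, 214  → R4 = 214 (0b11010110)
  AND R1, R4  → R1 = 40 AND 214 = 0 (0b00000000)
Final: R1 = 0

0


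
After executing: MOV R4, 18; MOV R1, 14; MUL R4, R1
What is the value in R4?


Register state trace:
  MOV R4, 18  → R4 = 18
  MOV R1, 14  → R1 = 14
  MUL R4, R1  → R4 = 18 * 14 = 252
Final: R4 = 252

252


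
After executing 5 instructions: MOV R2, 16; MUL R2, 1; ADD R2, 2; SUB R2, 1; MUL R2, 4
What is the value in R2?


Register state trace:
  MOV R2, 16  → R2 = 16
  MUL R2, 1  → R2 = 16 * 1 = 16
  ADD R2, 2  → R2 = 16 + 2 = 18
  SUB R2, 1  → R2 = 18 - 1 = 17
  MUL R2, 4  → R2 = 17 * 4 = 68
Final: R2 = 68

68


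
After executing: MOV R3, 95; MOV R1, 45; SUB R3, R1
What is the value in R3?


Register state trace:
  MOV R3, 95  → R3 = 95
  MOV R1, 45  → R1 = 45
  SUB R3, R1  → R3 = 95 - 45 = 50
Final: R3 = 50

50


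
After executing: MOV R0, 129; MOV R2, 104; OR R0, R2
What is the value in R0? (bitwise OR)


Register state trace:
  MOV R0, 129  → R0 = 129 (0b10000001)
  MOV R2, 104  → R2 = 104 (0b01101000)
  OR R0, R2   → R0 = 129 OR 104 = 233 (0b11101001)
Final: R0 = 233

233


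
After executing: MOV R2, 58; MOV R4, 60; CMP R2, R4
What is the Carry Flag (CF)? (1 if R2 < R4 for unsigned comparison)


Register state trace:
  MOV R2, 58  → R2 = 58
  MOV R4, 60  → R4 = 60
  CMP R2, R4  → unsigned 58 - 60: borrow occurs
  58 < 60, so CF = 1
CF = 1

1
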